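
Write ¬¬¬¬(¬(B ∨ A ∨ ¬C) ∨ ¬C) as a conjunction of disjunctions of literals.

¬¬¬¬(¬(B ∨ A ∨ ¬C) ∨ ¬C)
⇔ ¬¬(¬(B ∨ A ∨ ¬C) ∨ ¬C)   (double negation)
⇔ ¬(B ∨ A ∨ ¬C) ∨ ¬C   (double negation)
⇔ (¬B ∧ ¬A ∧ ¬¬C) ∨ ¬C   (De Morgan)
⇔ (¬B ∧ ¬A ∧ C) ∨ ¬C   (double negation)
⇔ (¬B ∨ ¬C) ∧ (¬A ∨ ¬C) ∧ (C ∨ ¬C)   (distribute ∨ over ∧)
⇔ (¬B ∨ ¬C) ∧ (¬A ∨ ¬C)   (simplify)

(¬B ∨ ¬C) ∧ (¬A ∨ ¬C)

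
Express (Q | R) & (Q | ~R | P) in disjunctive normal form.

Q | (R & P)

(Q | R) & (Q | ~R | P)
≡ (Q & Q) | (Q & ~R) | (Q & P) | (R & Q) | (R & ~R) | (R & P)   — distribute & over |
≡ Q | (R & P)   — simplify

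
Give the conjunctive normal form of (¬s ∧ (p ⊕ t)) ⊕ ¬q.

(¬s ∧ (p ⊕ t)) ⊕ ¬q
⇔ ((¬s ∧ (p ⊕ t)) ∨ ¬q) ∧ ¬(¬s ∧ (p ⊕ t) ∧ ¬q)   — expand ⊕
⇔ ((¬s ∧ (p ∨ t) ∧ ¬(p ∧ t)) ∨ ¬q) ∧ ¬(¬s ∧ (p ⊕ t) ∧ ¬q)   — expand ⊕
⇔ ((¬s ∧ (p ∨ t) ∧ ¬(p ∧ t)) ∨ ¬q) ∧ ¬(¬s ∧ (p ∨ t) ∧ ¬(p ∧ t) ∧ ¬q)   — expand ⊕
⇔ ((¬s ∧ (p ∨ t) ∧ (¬p ∨ ¬t)) ∨ ¬q) ∧ ¬(¬s ∧ (p ∨ t) ∧ ¬(p ∧ t) ∧ ¬q)   — De Morgan
⇔ ((¬s ∧ (p ∨ t) ∧ (¬p ∨ ¬t)) ∨ ¬q) ∧ (¬¬s ∨ ¬(p ∨ t) ∨ ¬¬(p ∧ t) ∨ ¬¬q)   — De Morgan
⇔ ((¬s ∧ (p ∨ t) ∧ (¬p ∨ ¬t)) ∨ ¬q) ∧ (s ∨ ¬(p ∨ t) ∨ ¬¬(p ∧ t) ∨ ¬¬q)   — double negation
⇔ ((¬s ∧ (p ∨ t) ∧ (¬p ∨ ¬t)) ∨ ¬q) ∧ (s ∨ (¬p ∧ ¬t) ∨ ¬¬(p ∧ t) ∨ ¬¬q)   — De Morgan
⇔ ((¬s ∧ (p ∨ t) ∧ (¬p ∨ ¬t)) ∨ ¬q) ∧ (s ∨ (¬p ∧ ¬t) ∨ (p ∧ t) ∨ ¬¬q)   — double negation
⇔ ((¬s ∧ (p ∨ t) ∧ (¬p ∨ ¬t)) ∨ ¬q) ∧ (s ∨ (¬p ∧ ¬t) ∨ (p ∧ t) ∨ q)   — double negation
⇔ (¬s ∨ ¬q) ∧ (p ∨ t ∨ ¬q) ∧ (¬p ∨ ¬t ∨ ¬q) ∧ (s ∨ ¬p ∨ p ∨ q) ∧ (s ∨ ¬p ∨ t ∨ q) ∧ (s ∨ ¬t ∨ p ∨ q) ∧ (s ∨ ¬t ∨ t ∨ q)   — distribute ∨ over ∧
⇔ (¬s ∨ ¬q) ∧ (p ∨ t ∨ ¬q) ∧ (¬p ∨ ¬t ∨ ¬q) ∧ (s ∨ ¬p ∨ t ∨ q) ∧ (s ∨ ¬t ∨ p ∨ q)   — simplify

(¬s ∨ ¬q) ∧ (p ∨ t ∨ ¬q) ∧ (¬p ∨ ¬t ∨ ¬q) ∧ (s ∨ ¬p ∨ t ∨ q) ∧ (s ∨ ¬t ∨ p ∨ q)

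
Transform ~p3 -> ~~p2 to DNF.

p3 | p2

~p3 -> ~~p2
= ~~p3 | ~~p2   [eliminate ->]
= p3 | ~~p2   [double negation]
= p3 | p2   [double negation]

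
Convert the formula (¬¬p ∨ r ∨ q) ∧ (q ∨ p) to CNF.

q ∨ p

(¬¬p ∨ r ∨ q) ∧ (q ∨ p)
≡ (p ∨ r ∨ q) ∧ (q ∨ p)   [double negation]
≡ q ∨ p   [simplify]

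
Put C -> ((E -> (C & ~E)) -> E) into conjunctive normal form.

~C | E

C -> ((E -> (C & ~E)) -> E)
⇔ ~C | ((E -> (C & ~E)) -> E)   [eliminate ->]
⇔ ~C | ~(E -> (C & ~E)) | E   [eliminate ->]
⇔ ~C | ~(~E | (C & ~E)) | E   [eliminate ->]
⇔ ~C | (~~E & ~(C & ~E)) | E   [De Morgan]
⇔ ~C | (E & ~(C & ~E)) | E   [double negation]
⇔ ~C | (E & (~C | ~~E)) | E   [De Morgan]
⇔ ~C | (E & (~C | E)) | E   [double negation]
⇔ (~C | E | E) & (~C | ~C | E | E)   [distribute | over &]
⇔ ~C | E   [simplify]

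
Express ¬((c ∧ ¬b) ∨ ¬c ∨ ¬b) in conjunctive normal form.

¬((c ∧ ¬b) ∨ ¬c ∨ ¬b)
≡ ¬(c ∧ ¬b) ∧ ¬¬c ∧ ¬¬b   [De Morgan]
≡ (¬c ∨ ¬¬b) ∧ ¬¬c ∧ ¬¬b   [De Morgan]
≡ (¬c ∨ b) ∧ ¬¬c ∧ ¬¬b   [double negation]
≡ (¬c ∨ b) ∧ c ∧ ¬¬b   [double negation]
≡ (¬c ∨ b) ∧ c ∧ b   [double negation]
≡ c ∧ b   [simplify]

c ∧ b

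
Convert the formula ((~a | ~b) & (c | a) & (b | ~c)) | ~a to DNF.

((~a | ~b) & (c | a) & (b | ~c)) | ~a
≡ (~a & c & b) | (~a & c & ~c) | (~a & a & b) | (~a & a & ~c) | (~b & c & b) | (~b & c & ~c) | (~b & a & b) | (~b & a & ~c) | ~a   [distribute & over |]
≡ (~b & a & ~c) | ~a   [simplify]

(~b & a & ~c) | ~a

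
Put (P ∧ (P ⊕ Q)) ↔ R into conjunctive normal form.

(P ∧ (P ⊕ Q)) ↔ R
= ((P ∧ (P ⊕ Q)) → R) ∧ (R → (P ∧ (P ⊕ Q)))   (eliminate ↔)
= (¬(P ∧ (P ⊕ Q)) ∨ R) ∧ (R → (P ∧ (P ⊕ Q)))   (eliminate →)
= (¬(P ∧ (P ∨ Q) ∧ ¬(P ∧ Q)) ∨ R) ∧ (R → (P ∧ (P ⊕ Q)))   (expand ⊕)
= (¬(P ∧ (P ∨ Q) ∧ ¬(P ∧ Q)) ∨ R) ∧ (¬R ∨ (P ∧ (P ⊕ Q)))   (eliminate →)
= (¬(P ∧ (P ∨ Q) ∧ ¬(P ∧ Q)) ∨ R) ∧ (¬R ∨ (P ∧ (P ∨ Q) ∧ ¬(P ∧ Q)))   (expand ⊕)
= (¬P ∨ ¬(P ∨ Q) ∨ ¬¬(P ∧ Q) ∨ R) ∧ (¬R ∨ (P ∧ (P ∨ Q) ∧ ¬(P ∧ Q)))   (De Morgan)
= (¬P ∨ (¬P ∧ ¬Q) ∨ ¬¬(P ∧ Q) ∨ R) ∧ (¬R ∨ (P ∧ (P ∨ Q) ∧ ¬(P ∧ Q)))   (De Morgan)
= (¬P ∨ (¬P ∧ ¬Q) ∨ (P ∧ Q) ∨ R) ∧ (¬R ∨ (P ∧ (P ∨ Q) ∧ ¬(P ∧ Q)))   (double negation)
= (¬P ∨ (¬P ∧ ¬Q) ∨ (P ∧ Q) ∨ R) ∧ (¬R ∨ (P ∧ (P ∨ Q) ∧ (¬P ∨ ¬Q)))   (De Morgan)
= (¬P ∨ ¬P ∨ P ∨ R) ∧ (¬P ∨ ¬P ∨ Q ∨ R) ∧ (¬P ∨ ¬Q ∨ P ∨ R) ∧ (¬P ∨ ¬Q ∨ Q ∨ R) ∧ (¬R ∨ P) ∧ (¬R ∨ P ∨ Q) ∧ (¬R ∨ ¬P ∨ ¬Q)   (distribute ∨ over ∧)
= (¬P ∨ Q ∨ R) ∧ (¬R ∨ P) ∧ (¬R ∨ ¬P ∨ ¬Q)   (simplify)

(¬P ∨ Q ∨ R) ∧ (¬R ∨ P) ∧ (¬R ∨ ¬P ∨ ¬Q)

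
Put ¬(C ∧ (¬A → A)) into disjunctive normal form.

¬(C ∧ (¬A → A))
⇔ ¬(C ∧ (¬¬A ∨ A))   [eliminate →]
⇔ ¬C ∨ ¬(¬¬A ∨ A)   [De Morgan]
⇔ ¬C ∨ (¬¬¬A ∧ ¬A)   [De Morgan]
⇔ ¬C ∨ (¬A ∧ ¬A)   [double negation]
⇔ ¬C ∨ ¬A   [simplify]

¬C ∨ ¬A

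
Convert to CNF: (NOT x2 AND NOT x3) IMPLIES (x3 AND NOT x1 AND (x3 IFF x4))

x2 OR x3

(NOT x2 AND NOT x3) IMPLIES (x3 AND NOT x1 AND (x3 IFF x4))
≡ NOT (NOT x2 AND NOT x3) OR (x3 AND NOT x1 AND (x3 IFF x4))   — eliminate IMPLIES
≡ NOT (NOT x2 AND NOT x3) OR (x3 AND NOT x1 AND (x3 IMPLIES x4) AND (x4 IMPLIES x3))   — eliminate IFF
≡ NOT (NOT x2 AND NOT x3) OR (x3 AND NOT x1 AND (NOT x3 OR x4) AND (x4 IMPLIES x3))   — eliminate IMPLIES
≡ NOT (NOT x2 AND NOT x3) OR (x3 AND NOT x1 AND (NOT x3 OR x4) AND (NOT x4 OR x3))   — eliminate IMPLIES
≡ NOT NOT x2 OR NOT NOT x3 OR (x3 AND NOT x1 AND (NOT x3 OR x4) AND (NOT x4 OR x3))   — De Morgan
≡ x2 OR NOT NOT x3 OR (x3 AND NOT x1 AND (NOT x3 OR x4) AND (NOT x4 OR x3))   — double negation
≡ x2 OR x3 OR (x3 AND NOT x1 AND (NOT x3 OR x4) AND (NOT x4 OR x3))   — double negation
≡ (x2 OR x3 OR x3) AND (x2 OR x3 OR NOT x1) AND (x2 OR x3 OR NOT x3 OR x4) AND (x2 OR x3 OR NOT x4 OR x3)   — distribute OR over AND
≡ x2 OR x3   — simplify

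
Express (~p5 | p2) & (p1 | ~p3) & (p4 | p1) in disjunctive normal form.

(~p5 & p1) | (~p5 & ~p3 & p4) | (p2 & p1) | (p2 & ~p3 & p4)

(~p5 | p2) & (p1 | ~p3) & (p4 | p1)
⇔ (~p5 & p1 & p4) | (~p5 & p1 & p1) | (~p5 & ~p3 & p4) | (~p5 & ~p3 & p1) | (p2 & p1 & p4) | (p2 & p1 & p1) | (p2 & ~p3 & p4) | (p2 & ~p3 & p1)   — distribute & over |
⇔ (~p5 & p1) | (~p5 & ~p3 & p4) | (p2 & p1) | (p2 & ~p3 & p4)   — simplify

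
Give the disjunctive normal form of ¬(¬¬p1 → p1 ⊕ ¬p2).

p1 ∧ ¬p2

¬(¬¬p1 → p1 ⊕ ¬p2)
⇔ ¬(¬¬¬p1 ∨ (p1 ⊕ ¬p2))
⇔ ¬(¬¬¬p1 ∨ p1 ∧ ¬¬p2 ∨ ¬p1 ∧ ¬p2)
⇔ ¬¬¬¬p1 ∧ ¬(p1 ∧ ¬¬p2) ∧ ¬(¬p1 ∧ ¬p2)
⇔ ¬¬p1 ∧ ¬(p1 ∧ ¬¬p2) ∧ ¬(¬p1 ∧ ¬p2)
⇔ p1 ∧ ¬(p1 ∧ ¬¬p2) ∧ ¬(¬p1 ∧ ¬p2)
⇔ p1 ∧ (¬p1 ∨ ¬¬¬p2) ∧ ¬(¬p1 ∧ ¬p2)
⇔ p1 ∧ (¬p1 ∨ ¬p2) ∧ ¬(¬p1 ∧ ¬p2)
⇔ p1 ∧ (¬p1 ∨ ¬p2) ∧ (¬¬p1 ∨ ¬¬p2)
⇔ p1 ∧ (¬p1 ∨ ¬p2) ∧ (p1 ∨ ¬¬p2)
⇔ p1 ∧ (¬p1 ∨ ¬p2) ∧ (p1 ∨ p2)
⇔ p1 ∧ ¬p1 ∧ p1 ∨ p1 ∧ ¬p1 ∧ p2 ∨ p1 ∧ ¬p2 ∧ p1 ∨ p1 ∧ ¬p2 ∧ p2
⇔ p1 ∧ ¬p2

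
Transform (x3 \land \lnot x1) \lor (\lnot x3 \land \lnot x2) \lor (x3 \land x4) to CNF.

(x3 \land \lnot x1) \lor (\lnot x3 \land \lnot x2) \lor (x3 \land x4)
≡ (x3 \lor \lnot x3 \lor x3) \land (x3 \lor \lnot x3 \lor x4) \land (x3 \lor \lnot x2 \lor x3) \land (x3 \lor \lnot x2 \lor x4) \land (\lnot x1 \lor \lnot x3 \lor x3) \land (\lnot x1 \lor \lnot x3 \lor x4) \land (\lnot x1 \lor \lnot x2 \lor x3) \land (\lnot x1 \lor \lnot x2 \lor x4)
≡ (x3 \lor \lnot x2) \land (\lnot x1 \lor \lnot x3 \lor x4) \land (\lnot x1 \lor \lnot x2 \lor x4)

(x3 \lor \lnot x2) \land (\lnot x1 \lor \lnot x3 \lor x4) \land (\lnot x1 \lor \lnot x2 \lor x4)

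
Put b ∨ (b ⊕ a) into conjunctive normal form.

b ∨ (b ⊕ a)
≡ b ∨ ((b ∨ a) ∧ ¬(b ∧ a))   [expand ⊕]
≡ b ∨ ((b ∨ a) ∧ (¬b ∨ ¬a))   [De Morgan]
≡ (b ∨ b ∨ a) ∧ (b ∨ ¬b ∨ ¬a)   [distribute ∨ over ∧]
≡ b ∨ a   [simplify]

b ∨ a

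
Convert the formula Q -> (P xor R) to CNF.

(~Q | P | R) & (~Q | ~P | ~R)

Q -> (P xor R)
= ~Q | (P xor R)   — eliminate ->
= ~Q | ((P | R) & ~(P & R))   — expand xor
= ~Q | ((P | R) & (~P | ~R))   — De Morgan
= (~Q | P | R) & (~Q | ~P | ~R)   — distribute | over &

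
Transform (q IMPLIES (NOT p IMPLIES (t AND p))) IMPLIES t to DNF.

(q AND NOT p) OR t

(q IMPLIES (NOT p IMPLIES (t AND p))) IMPLIES t
≡ NOT (q IMPLIES (NOT p IMPLIES (t AND p))) OR t   — eliminate IMPLIES
≡ NOT (NOT q OR (NOT p IMPLIES (t AND p))) OR t   — eliminate IMPLIES
≡ NOT (NOT q OR NOT NOT p OR (t AND p)) OR t   — eliminate IMPLIES
≡ (NOT NOT q AND NOT NOT NOT p AND NOT (t AND p)) OR t   — De Morgan
≡ (q AND NOT NOT NOT p AND NOT (t AND p)) OR t   — double negation
≡ (q AND NOT p AND NOT (t AND p)) OR t   — double negation
≡ (q AND NOT p AND (NOT t OR NOT p)) OR t   — De Morgan
≡ (q AND NOT p AND NOT t) OR (q AND NOT p AND NOT p) OR t   — distribute AND over OR
≡ (q AND NOT p) OR t   — simplify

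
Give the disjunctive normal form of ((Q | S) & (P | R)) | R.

((Q | S) & (P | R)) | R
= (Q & P) | (Q & R) | (S & P) | (S & R) | R   [distribute & over |]
= (Q & P) | (S & P) | R   [simplify]

(Q & P) | (S & P) | R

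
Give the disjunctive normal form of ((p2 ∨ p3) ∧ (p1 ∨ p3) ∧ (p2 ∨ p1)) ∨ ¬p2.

((p2 ∨ p3) ∧ (p1 ∨ p3) ∧ (p2 ∨ p1)) ∨ ¬p2
≡ (p2 ∧ p1 ∧ p2) ∨ (p2 ∧ p1 ∧ p1) ∨ (p2 ∧ p3 ∧ p2) ∨ (p2 ∧ p3 ∧ p1) ∨ (p3 ∧ p1 ∧ p2) ∨ (p3 ∧ p1 ∧ p1) ∨ (p3 ∧ p3 ∧ p2) ∨ (p3 ∧ p3 ∧ p1) ∨ ¬p2   [distribute ∧ over ∨]
≡ (p2 ∧ p1) ∨ (p2 ∧ p3) ∨ (p3 ∧ p1) ∨ ¬p2   [simplify]

(p2 ∧ p1) ∨ (p2 ∧ p3) ∨ (p3 ∧ p1) ∨ ¬p2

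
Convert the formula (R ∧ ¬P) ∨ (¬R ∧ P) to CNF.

(R ∧ ¬P) ∨ (¬R ∧ P)
≡ (R ∨ ¬R) ∧ (R ∨ P) ∧ (¬P ∨ ¬R) ∧ (¬P ∨ P)   — distribute ∨ over ∧
≡ (R ∨ P) ∧ (¬P ∨ ¬R)   — simplify

(R ∨ P) ∧ (¬P ∨ ¬R)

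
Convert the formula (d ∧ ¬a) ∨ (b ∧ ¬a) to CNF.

(d ∨ b) ∧ ¬a

(d ∧ ¬a) ∨ (b ∧ ¬a)
⇔ (d ∨ b) ∧ (d ∨ ¬a) ∧ (¬a ∨ b) ∧ (¬a ∨ ¬a)   — distribute ∨ over ∧
⇔ (d ∨ b) ∧ ¬a   — simplify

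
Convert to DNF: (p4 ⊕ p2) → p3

(p4 ⊕ p2) → p3
⇔ ¬(p4 ⊕ p2) ∨ p3   — eliminate →
⇔ ¬((p4 ∧ ¬p2) ∨ (¬p4 ∧ p2)) ∨ p3   — expand ⊕
⇔ (¬(p4 ∧ ¬p2) ∧ ¬(¬p4 ∧ p2)) ∨ p3   — De Morgan
⇔ ((¬p4 ∨ ¬¬p2) ∧ ¬(¬p4 ∧ p2)) ∨ p3   — De Morgan
⇔ ((¬p4 ∨ p2) ∧ ¬(¬p4 ∧ p2)) ∨ p3   — double negation
⇔ ((¬p4 ∨ p2) ∧ (¬¬p4 ∨ ¬p2)) ∨ p3   — De Morgan
⇔ ((¬p4 ∨ p2) ∧ (p4 ∨ ¬p2)) ∨ p3   — double negation
⇔ (¬p4 ∧ p4) ∨ (¬p4 ∧ ¬p2) ∨ (p2 ∧ p4) ∨ (p2 ∧ ¬p2) ∨ p3   — distribute ∧ over ∨
⇔ (¬p4 ∧ ¬p2) ∨ (p2 ∧ p4) ∨ p3   — simplify

(¬p4 ∧ ¬p2) ∨ (p2 ∧ p4) ∨ p3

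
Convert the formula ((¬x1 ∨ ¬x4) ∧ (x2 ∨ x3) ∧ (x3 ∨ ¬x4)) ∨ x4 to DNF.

((¬x1 ∨ ¬x4) ∧ (x2 ∨ x3) ∧ (x3 ∨ ¬x4)) ∨ x4
⇔ (¬x1 ∧ x2 ∧ x3) ∨ (¬x1 ∧ x2 ∧ ¬x4) ∨ (¬x1 ∧ x3 ∧ x3) ∨ (¬x1 ∧ x3 ∧ ¬x4) ∨ (¬x4 ∧ x2 ∧ x3) ∨ (¬x4 ∧ x2 ∧ ¬x4) ∨ (¬x4 ∧ x3 ∧ x3) ∨ (¬x4 ∧ x3 ∧ ¬x4) ∨ x4   — distribute ∧ over ∨
⇔ (¬x1 ∧ x3) ∨ (¬x4 ∧ x2) ∨ (¬x4 ∧ x3) ∨ x4   — simplify

(¬x1 ∧ x3) ∨ (¬x4 ∧ x2) ∨ (¬x4 ∧ x3) ∨ x4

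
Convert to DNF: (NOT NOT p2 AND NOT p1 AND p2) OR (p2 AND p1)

(p2 AND NOT p1) OR (p2 AND p1)

(NOT NOT p2 AND NOT p1 AND p2) OR (p2 AND p1)
⇔ (p2 AND NOT p1 AND p2) OR (p2 AND p1)
⇔ (p2 AND NOT p1) OR (p2 AND p1)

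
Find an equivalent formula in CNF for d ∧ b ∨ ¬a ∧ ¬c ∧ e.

(d ∨ ¬a) ∧ (d ∨ ¬c) ∧ (d ∨ e) ∧ (b ∨ ¬a) ∧ (b ∨ ¬c) ∧ (b ∨ e)

d ∧ b ∨ ¬a ∧ ¬c ∧ e
≡ (d ∨ ¬a) ∧ (d ∨ ¬c) ∧ (d ∨ e) ∧ (b ∨ ¬a) ∧ (b ∨ ¬c) ∧ (b ∨ e)   [distribute ∨ over ∧]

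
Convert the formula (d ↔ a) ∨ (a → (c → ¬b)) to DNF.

(a ∧ d) ∨ ¬a ∨ ¬c ∨ ¬b

(d ↔ a) ∨ (a → (c → ¬b))
≡ ((d → a) ∧ (a → d)) ∨ (a → (c → ¬b))
≡ ((¬d ∨ a) ∧ (a → d)) ∨ (a → (c → ¬b))
≡ ((¬d ∨ a) ∧ (¬a ∨ d)) ∨ (a → (c → ¬b))
≡ ((¬d ∨ a) ∧ (¬a ∨ d)) ∨ ¬a ∨ (c → ¬b)
≡ ((¬d ∨ a) ∧ (¬a ∨ d)) ∨ ¬a ∨ ¬c ∨ ¬b
≡ (¬d ∧ ¬a) ∨ (¬d ∧ d) ∨ (a ∧ ¬a) ∨ (a ∧ d) ∨ ¬a ∨ ¬c ∨ ¬b
≡ (a ∧ d) ∨ ¬a ∨ ¬c ∨ ¬b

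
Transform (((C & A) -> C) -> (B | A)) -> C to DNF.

(((C & A) -> C) -> (B | A)) -> C
≡ ~(((C & A) -> C) -> (B | A)) | C   — eliminate ->
≡ ~(~((C & A) -> C) | B | A) | C   — eliminate ->
≡ ~(~(~(C & A) | C) | B | A) | C   — eliminate ->
≡ (~~(~(C & A) | C) & ~B & ~A) | C   — De Morgan
≡ ((~(C & A) | C) & ~B & ~A) | C   — double negation
≡ ((~C | ~A | C) & ~B & ~A) | C   — De Morgan
≡ (~C & ~B & ~A) | (~A & ~B & ~A) | (C & ~B & ~A) | C   — distribute & over |
≡ (~A & ~B) | C   — simplify

(~A & ~B) | C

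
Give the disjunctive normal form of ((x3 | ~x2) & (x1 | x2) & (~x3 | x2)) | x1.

((x3 | ~x2) & (x1 | x2) & (~x3 | x2)) | x1
≡ (x3 & x1 & ~x3) | (x3 & x1 & x2) | (x3 & x2 & ~x3) | (x3 & x2 & x2) | (~x2 & x1 & ~x3) | (~x2 & x1 & x2) | (~x2 & x2 & ~x3) | (~x2 & x2 & x2) | x1   [distribute & over |]
≡ (x3 & x2) | x1   [simplify]

(x3 & x2) | x1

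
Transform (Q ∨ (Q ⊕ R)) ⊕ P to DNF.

Q ∧ ¬P ∨ ¬Q ∧ R ∧ ¬P ∨ ¬Q ∧ ¬R ∧ P

(Q ∨ (Q ⊕ R)) ⊕ P
≡ (Q ∨ (Q ⊕ R)) ∧ ¬P ∨ ¬(Q ∨ (Q ⊕ R)) ∧ P   [expand ⊕]
≡ (Q ∨ Q ∧ ¬R ∨ ¬Q ∧ R) ∧ ¬P ∨ ¬(Q ∨ (Q ⊕ R)) ∧ P   [expand ⊕]
≡ (Q ∨ Q ∧ ¬R ∨ ¬Q ∧ R) ∧ ¬P ∨ ¬(Q ∨ Q ∧ ¬R ∨ ¬Q ∧ R) ∧ P   [expand ⊕]
≡ (Q ∨ Q ∧ ¬R ∨ ¬Q ∧ R) ∧ ¬P ∨ ¬Q ∧ ¬(Q ∧ ¬R) ∧ ¬(¬Q ∧ R) ∧ P   [De Morgan]
≡ (Q ∨ Q ∧ ¬R ∨ ¬Q ∧ R) ∧ ¬P ∨ ¬Q ∧ (¬Q ∨ ¬¬R) ∧ ¬(¬Q ∧ R) ∧ P   [De Morgan]
≡ (Q ∨ Q ∧ ¬R ∨ ¬Q ∧ R) ∧ ¬P ∨ ¬Q ∧ (¬Q ∨ R) ∧ ¬(¬Q ∧ R) ∧ P   [double negation]
≡ (Q ∨ Q ∧ ¬R ∨ ¬Q ∧ R) ∧ ¬P ∨ ¬Q ∧ (¬Q ∨ R) ∧ (¬¬Q ∨ ¬R) ∧ P   [De Morgan]
≡ (Q ∨ Q ∧ ¬R ∨ ¬Q ∧ R) ∧ ¬P ∨ ¬Q ∧ (¬Q ∨ R) ∧ (Q ∨ ¬R) ∧ P   [double negation]
≡ Q ∧ ¬P ∨ Q ∧ ¬R ∧ ¬P ∨ ¬Q ∧ R ∧ ¬P ∨ ¬Q ∧ ¬Q ∧ Q ∧ P ∨ ¬Q ∧ ¬Q ∧ ¬R ∧ P ∨ ¬Q ∧ R ∧ Q ∧ P ∨ ¬Q ∧ R ∧ ¬R ∧ P   [distribute ∧ over ∨]
≡ Q ∧ ¬P ∨ ¬Q ∧ R ∧ ¬P ∨ ¬Q ∧ ¬R ∧ P   [simplify]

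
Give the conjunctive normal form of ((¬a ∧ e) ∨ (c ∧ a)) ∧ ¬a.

((¬a ∧ e) ∨ (c ∧ a)) ∧ ¬a
≡ (¬a ∨ c) ∧ (¬a ∨ a) ∧ (e ∨ c) ∧ (e ∨ a) ∧ ¬a   [distribute ∨ over ∧]
≡ (e ∨ c) ∧ (e ∨ a) ∧ ¬a   [simplify]

(e ∨ c) ∧ (e ∨ a) ∧ ¬a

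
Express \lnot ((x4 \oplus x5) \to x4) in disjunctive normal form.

\lnot x4 \land x5

\lnot ((x4 \oplus x5) \to x4)
= \lnot (\lnot (x4 \oplus x5) \lor x4)   — eliminate \to
= \lnot (\lnot ((x4 \land \lnot x5) \lor (\lnot x4 \land x5)) \lor x4)   — expand \oplus
= \lnot \lnot ((x4 \land \lnot x5) \lor (\lnot x4 \land x5)) \land \lnot x4   — De Morgan
= ((x4 \land \lnot x5) \lor (\lnot x4 \land x5)) \land \lnot x4   — double negation
= (x4 \land \lnot x5 \land \lnot x4) \lor (\lnot x4 \land x5 \land \lnot x4)   — distribute \land over \lor
= \lnot x4 \land x5   — simplify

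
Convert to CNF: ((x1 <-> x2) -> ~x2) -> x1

(~x2 | x1) & (x2 | x1)

((x1 <-> x2) -> ~x2) -> x1
⇔ ~((x1 <-> x2) -> ~x2) | x1   [eliminate ->]
⇔ ~(~(x1 <-> x2) | ~x2) | x1   [eliminate ->]
⇔ ~(~((x1 -> x2) & (x2 -> x1)) | ~x2) | x1   [eliminate <->]
⇔ ~(~((~x1 | x2) & (x2 -> x1)) | ~x2) | x1   [eliminate ->]
⇔ ~(~((~x1 | x2) & (~x2 | x1)) | ~x2) | x1   [eliminate ->]
⇔ (~~((~x1 | x2) & (~x2 | x1)) & ~~x2) | x1   [De Morgan]
⇔ ((~x1 | x2) & (~x2 | x1) & ~~x2) | x1   [double negation]
⇔ ((~x1 | x2) & (~x2 | x1) & x2) | x1   [double negation]
⇔ (~x1 | x2 | x1) & (~x2 | x1 | x1) & (x2 | x1)   [distribute | over &]
⇔ (~x2 | x1) & (x2 | x1)   [simplify]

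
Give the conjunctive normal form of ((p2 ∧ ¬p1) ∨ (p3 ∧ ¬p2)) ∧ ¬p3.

((p2 ∧ ¬p1) ∨ (p3 ∧ ¬p2)) ∧ ¬p3
⇔ (p2 ∨ p3) ∧ (p2 ∨ ¬p2) ∧ (¬p1 ∨ p3) ∧ (¬p1 ∨ ¬p2) ∧ ¬p3   — distribute ∨ over ∧
⇔ (p2 ∨ p3) ∧ (¬p1 ∨ p3) ∧ (¬p1 ∨ ¬p2) ∧ ¬p3   — simplify

(p2 ∨ p3) ∧ (¬p1 ∨ p3) ∧ (¬p1 ∨ ¬p2) ∧ ¬p3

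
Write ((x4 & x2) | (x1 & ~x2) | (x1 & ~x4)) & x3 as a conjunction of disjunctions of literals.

((x4 & x2) | (x1 & ~x2) | (x1 & ~x4)) & x3
≡ (x4 | x1 | x1) & (x4 | x1 | ~x4) & (x4 | ~x2 | x1) & (x4 | ~x2 | ~x4) & (x2 | x1 | x1) & (x2 | x1 | ~x4) & (x2 | ~x2 | x1) & (x2 | ~x2 | ~x4) & x3   — distribute | over &
≡ (x4 | x1) & (x2 | x1) & x3   — simplify

(x4 | x1) & (x2 | x1) & x3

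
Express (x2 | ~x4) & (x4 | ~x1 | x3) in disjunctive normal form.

(x2 & x4) | (x2 & ~x1) | (x2 & x3) | (~x4 & ~x1) | (~x4 & x3)

(x2 | ~x4) & (x4 | ~x1 | x3)
⇔ (x2 & x4) | (x2 & ~x1) | (x2 & x3) | (~x4 & x4) | (~x4 & ~x1) | (~x4 & x3)   — distribute & over |
⇔ (x2 & x4) | (x2 & ~x1) | (x2 & x3) | (~x4 & ~x1) | (~x4 & x3)   — simplify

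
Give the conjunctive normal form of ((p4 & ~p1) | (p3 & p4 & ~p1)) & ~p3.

p4 & ~p1 & ~p3

((p4 & ~p1) | (p3 & p4 & ~p1)) & ~p3
≡ (p4 | p3) & (p4 | p4) & (p4 | ~p1) & (~p1 | p3) & (~p1 | p4) & (~p1 | ~p1) & ~p3   [distribute | over &]
≡ p4 & ~p1 & ~p3   [simplify]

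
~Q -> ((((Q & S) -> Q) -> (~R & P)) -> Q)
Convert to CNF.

Q | R | ~P

~Q -> ((((Q & S) -> Q) -> (~R & P)) -> Q)
= ~~Q | ((((Q & S) -> Q) -> (~R & P)) -> Q)   — eliminate ->
= ~~Q | ~(((Q & S) -> Q) -> (~R & P)) | Q   — eliminate ->
= ~~Q | ~(~((Q & S) -> Q) | (~R & P)) | Q   — eliminate ->
= ~~Q | ~(~(~(Q & S) | Q) | (~R & P)) | Q   — eliminate ->
= Q | ~(~(~(Q & S) | Q) | (~R & P)) | Q   — double negation
= Q | (~~(~(Q & S) | Q) & ~(~R & P)) | Q   — De Morgan
= Q | ((~(Q & S) | Q) & ~(~R & P)) | Q   — double negation
= Q | ((~Q | ~S | Q) & ~(~R & P)) | Q   — De Morgan
= Q | ((~Q | ~S | Q) & (~~R | ~P)) | Q   — De Morgan
= Q | ((~Q | ~S | Q) & (R | ~P)) | Q   — double negation
= (Q | ~Q | ~S | Q | Q) & (Q | R | ~P | Q)   — distribute | over &
= Q | R | ~P   — simplify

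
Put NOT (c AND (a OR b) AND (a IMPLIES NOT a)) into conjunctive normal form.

NOT (c AND (a OR b) AND (a IMPLIES NOT a))
⇔ NOT (c AND (a OR b) AND (NOT a OR NOT a))
⇔ NOT c OR NOT (a OR b) OR NOT (NOT a OR NOT a)
⇔ NOT c OR (NOT a AND NOT b) OR NOT (NOT a OR NOT a)
⇔ NOT c OR (NOT a AND NOT b) OR (NOT NOT a AND NOT NOT a)
⇔ NOT c OR (NOT a AND NOT b) OR (a AND NOT NOT a)
⇔ NOT c OR (NOT a AND NOT b) OR (a AND a)
⇔ (NOT c OR NOT a OR a) AND (NOT c OR NOT a OR a) AND (NOT c OR NOT b OR a) AND (NOT c OR NOT b OR a)
⇔ NOT c OR NOT b OR a

NOT c OR NOT b OR a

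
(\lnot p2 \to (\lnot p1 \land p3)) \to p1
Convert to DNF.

(\lnot p2 \land \lnot p3) \lor p1

(\lnot p2 \to (\lnot p1 \land p3)) \to p1
≡ \lnot (\lnot p2 \to (\lnot p1 \land p3)) \lor p1   (eliminate \to)
≡ \lnot (\lnot \lnot p2 \lor (\lnot p1 \land p3)) \lor p1   (eliminate \to)
≡ (\lnot \lnot \lnot p2 \land \lnot (\lnot p1 \land p3)) \lor p1   (De Morgan)
≡ (\lnot p2 \land \lnot (\lnot p1 \land p3)) \lor p1   (double negation)
≡ (\lnot p2 \land (\lnot \lnot p1 \lor \lnot p3)) \lor p1   (De Morgan)
≡ (\lnot p2 \land (p1 \lor \lnot p3)) \lor p1   (double negation)
≡ (\lnot p2 \land p1) \lor (\lnot p2 \land \lnot p3) \lor p1   (distribute \land over \lor)
≡ (\lnot p2 \land \lnot p3) \lor p1   (simplify)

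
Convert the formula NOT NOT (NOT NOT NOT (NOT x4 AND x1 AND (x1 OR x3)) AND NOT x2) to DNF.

(x4 AND NOT x2) OR (NOT x1 AND NOT x2)

NOT NOT (NOT NOT NOT (NOT x4 AND x1 AND (x1 OR x3)) AND NOT x2)
= NOT NOT NOT (NOT x4 AND x1 AND (x1 OR x3)) AND NOT x2
= NOT (NOT x4 AND x1 AND (x1 OR x3)) AND NOT x2
= (NOT NOT x4 OR NOT x1 OR NOT (x1 OR x3)) AND NOT x2
= (x4 OR NOT x1 OR NOT (x1 OR x3)) AND NOT x2
= (x4 OR NOT x1 OR (NOT x1 AND NOT x3)) AND NOT x2
= (x4 AND NOT x2) OR (NOT x1 AND NOT x2) OR (NOT x1 AND NOT x3 AND NOT x2)
= (x4 AND NOT x2) OR (NOT x1 AND NOT x2)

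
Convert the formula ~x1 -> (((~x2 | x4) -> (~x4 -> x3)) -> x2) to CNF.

~x1 -> (((~x2 | x4) -> (~x4 -> x3)) -> x2)
≡ ~~x1 | (((~x2 | x4) -> (~x4 -> x3)) -> x2)   (eliminate ->)
≡ ~~x1 | ~((~x2 | x4) -> (~x4 -> x3)) | x2   (eliminate ->)
≡ ~~x1 | ~(~(~x2 | x4) | (~x4 -> x3)) | x2   (eliminate ->)
≡ ~~x1 | ~(~(~x2 | x4) | ~~x4 | x3) | x2   (eliminate ->)
≡ x1 | ~(~(~x2 | x4) | ~~x4 | x3) | x2   (double negation)
≡ x1 | (~~(~x2 | x4) & ~~~x4 & ~x3) | x2   (De Morgan)
≡ x1 | ((~x2 | x4) & ~~~x4 & ~x3) | x2   (double negation)
≡ x1 | ((~x2 | x4) & ~x4 & ~x3) | x2   (double negation)
≡ (x1 | ~x2 | x4 | x2) & (x1 | ~x4 | x2) & (x1 | ~x3 | x2)   (distribute | over &)
≡ (x1 | ~x4 | x2) & (x1 | ~x3 | x2)   (simplify)

(x1 | ~x4 | x2) & (x1 | ~x3 | x2)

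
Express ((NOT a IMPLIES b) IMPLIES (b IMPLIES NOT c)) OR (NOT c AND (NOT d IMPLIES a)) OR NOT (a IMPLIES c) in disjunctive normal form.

NOT b OR NOT c

((NOT a IMPLIES b) IMPLIES (b IMPLIES NOT c)) OR (NOT c AND (NOT d IMPLIES a)) OR NOT (a IMPLIES c)
≡ NOT (NOT a IMPLIES b) OR (b IMPLIES NOT c) OR (NOT c AND (NOT d IMPLIES a)) OR NOT (a IMPLIES c)   [eliminate IMPLIES]
≡ NOT (NOT NOT a OR b) OR (b IMPLIES NOT c) OR (NOT c AND (NOT d IMPLIES a)) OR NOT (a IMPLIES c)   [eliminate IMPLIES]
≡ NOT (NOT NOT a OR b) OR NOT b OR NOT c OR (NOT c AND (NOT d IMPLIES a)) OR NOT (a IMPLIES c)   [eliminate IMPLIES]
≡ NOT (NOT NOT a OR b) OR NOT b OR NOT c OR (NOT c AND (NOT NOT d OR a)) OR NOT (a IMPLIES c)   [eliminate IMPLIES]
≡ NOT (NOT NOT a OR b) OR NOT b OR NOT c OR (NOT c AND (NOT NOT d OR a)) OR NOT (NOT a OR c)   [eliminate IMPLIES]
≡ (NOT NOT NOT a AND NOT b) OR NOT b OR NOT c OR (NOT c AND (NOT NOT d OR a)) OR NOT (NOT a OR c)   [De Morgan]
≡ (NOT a AND NOT b) OR NOT b OR NOT c OR (NOT c AND (NOT NOT d OR a)) OR NOT (NOT a OR c)   [double negation]
≡ (NOT a AND NOT b) OR NOT b OR NOT c OR (NOT c AND (d OR a)) OR NOT (NOT a OR c)   [double negation]
≡ (NOT a AND NOT b) OR NOT b OR NOT c OR (NOT c AND (d OR a)) OR (NOT NOT a AND NOT c)   [De Morgan]
≡ (NOT a AND NOT b) OR NOT b OR NOT c OR (NOT c AND (d OR a)) OR (a AND NOT c)   [double negation]
≡ (NOT a AND NOT b) OR NOT b OR NOT c OR (NOT c AND d) OR (NOT c AND a) OR (a AND NOT c)   [distribute AND over OR]
≡ NOT b OR NOT c   [simplify]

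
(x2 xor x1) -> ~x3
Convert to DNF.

(~x2 & ~x1) | (x1 & x2) | ~x3

(x2 xor x1) -> ~x3
⇔ ~(x2 xor x1) | ~x3
⇔ ~((x2 & ~x1) | (~x2 & x1)) | ~x3
⇔ (~(x2 & ~x1) & ~(~x2 & x1)) | ~x3
⇔ ((~x2 | ~~x1) & ~(~x2 & x1)) | ~x3
⇔ ((~x2 | x1) & ~(~x2 & x1)) | ~x3
⇔ ((~x2 | x1) & (~~x2 | ~x1)) | ~x3
⇔ ((~x2 | x1) & (x2 | ~x1)) | ~x3
⇔ (~x2 & x2) | (~x2 & ~x1) | (x1 & x2) | (x1 & ~x1) | ~x3
⇔ (~x2 & ~x1) | (x1 & x2) | ~x3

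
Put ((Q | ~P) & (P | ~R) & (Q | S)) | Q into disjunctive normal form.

(~P & ~R & S) | Q

((Q | ~P) & (P | ~R) & (Q | S)) | Q
≡ (Q & P & Q) | (Q & P & S) | (Q & ~R & Q) | (Q & ~R & S) | (~P & P & Q) | (~P & P & S) | (~P & ~R & Q) | (~P & ~R & S) | Q   [distribute & over |]
≡ (~P & ~R & S) | Q   [simplify]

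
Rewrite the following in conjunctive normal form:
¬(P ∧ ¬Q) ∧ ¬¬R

¬(P ∧ ¬Q) ∧ ¬¬R
= (¬P ∨ ¬¬Q) ∧ ¬¬R   (De Morgan)
= (¬P ∨ Q) ∧ ¬¬R   (double negation)
= (¬P ∨ Q) ∧ R   (double negation)

(¬P ∨ Q) ∧ R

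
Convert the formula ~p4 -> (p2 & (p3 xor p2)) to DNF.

~p4 -> (p2 & (p3 xor p2))
⇔ ~~p4 | (p2 & (p3 xor p2))
⇔ ~~p4 | (p2 & ((p3 & ~p2) | (~p3 & p2)))
⇔ p4 | (p2 & ((p3 & ~p2) | (~p3 & p2)))
⇔ p4 | (p2 & p3 & ~p2) | (p2 & ~p3 & p2)
⇔ p4 | (p2 & ~p3)

p4 | (p2 & ~p3)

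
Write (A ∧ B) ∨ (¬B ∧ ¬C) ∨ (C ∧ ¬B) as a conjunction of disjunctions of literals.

A ∨ ¬B

(A ∧ B) ∨ (¬B ∧ ¬C) ∨ (C ∧ ¬B)
≡ (A ∨ ¬B ∨ C) ∧ (A ∨ ¬B ∨ ¬B) ∧ (A ∨ ¬C ∨ C) ∧ (A ∨ ¬C ∨ ¬B) ∧ (B ∨ ¬B ∨ C) ∧ (B ∨ ¬B ∨ ¬B) ∧ (B ∨ ¬C ∨ C) ∧ (B ∨ ¬C ∨ ¬B)
≡ A ∨ ¬B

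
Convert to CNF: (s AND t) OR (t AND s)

s AND t

(s AND t) OR (t AND s)
≡ (s OR t) AND (s OR s) AND (t OR t) AND (t OR s)   [distribute OR over AND]
≡ s AND t   [simplify]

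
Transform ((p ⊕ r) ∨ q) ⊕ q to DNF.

(p ∧ ¬r ∧ ¬q) ∨ (¬p ∧ r ∧ ¬q)

((p ⊕ r) ∨ q) ⊕ q
≡ (((p ⊕ r) ∨ q) ∧ ¬q) ∨ (¬((p ⊕ r) ∨ q) ∧ q)   (expand ⊕)
≡ (((p ∧ ¬r) ∨ (¬p ∧ r) ∨ q) ∧ ¬q) ∨ (¬((p ⊕ r) ∨ q) ∧ q)   (expand ⊕)
≡ (((p ∧ ¬r) ∨ (¬p ∧ r) ∨ q) ∧ ¬q) ∨ (¬((p ∧ ¬r) ∨ (¬p ∧ r) ∨ q) ∧ q)   (expand ⊕)
≡ (((p ∧ ¬r) ∨ (¬p ∧ r) ∨ q) ∧ ¬q) ∨ (¬(p ∧ ¬r) ∧ ¬(¬p ∧ r) ∧ ¬q ∧ q)   (De Morgan)
≡ (((p ∧ ¬r) ∨ (¬p ∧ r) ∨ q) ∧ ¬q) ∨ ((¬p ∨ ¬¬r) ∧ ¬(¬p ∧ r) ∧ ¬q ∧ q)   (De Morgan)
≡ (((p ∧ ¬r) ∨ (¬p ∧ r) ∨ q) ∧ ¬q) ∨ ((¬p ∨ r) ∧ ¬(¬p ∧ r) ∧ ¬q ∧ q)   (double negation)
≡ (((p ∧ ¬r) ∨ (¬p ∧ r) ∨ q) ∧ ¬q) ∨ ((¬p ∨ r) ∧ (¬¬p ∨ ¬r) ∧ ¬q ∧ q)   (De Morgan)
≡ (((p ∧ ¬r) ∨ (¬p ∧ r) ∨ q) ∧ ¬q) ∨ ((¬p ∨ r) ∧ (p ∨ ¬r) ∧ ¬q ∧ q)   (double negation)
≡ (p ∧ ¬r ∧ ¬q) ∨ (¬p ∧ r ∧ ¬q) ∨ (q ∧ ¬q) ∨ (¬p ∧ p ∧ ¬q ∧ q) ∨ (¬p ∧ ¬r ∧ ¬q ∧ q) ∨ (r ∧ p ∧ ¬q ∧ q) ∨ (r ∧ ¬r ∧ ¬q ∧ q)   (distribute ∧ over ∨)
≡ (p ∧ ¬r ∧ ¬q) ∨ (¬p ∧ r ∧ ¬q)   (simplify)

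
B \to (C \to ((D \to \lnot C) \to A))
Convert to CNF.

B \to (C \to ((D \to \lnot C) \to A))
⇔ \lnot B \lor (C \to ((D \to \lnot C) \to A))
⇔ \lnot B \lor \lnot C \lor ((D \to \lnot C) \to A)
⇔ \lnot B \lor \lnot C \lor \lnot (D \to \lnot C) \lor A
⇔ \lnot B \lor \lnot C \lor \lnot (\lnot D \lor \lnot C) \lor A
⇔ \lnot B \lor \lnot C \lor (\lnot \lnot D \land \lnot \lnot C) \lor A
⇔ \lnot B \lor \lnot C \lor (D \land \lnot \lnot C) \lor A
⇔ \lnot B \lor \lnot C \lor (D \land C) \lor A
⇔ (\lnot B \lor \lnot C \lor D \lor A) \land (\lnot B \lor \lnot C \lor C \lor A)
⇔ \lnot B \lor \lnot C \lor D \lor A

\lnot B \lor \lnot C \lor D \lor A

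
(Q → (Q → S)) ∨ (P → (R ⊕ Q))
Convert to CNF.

(Q → (Q → S)) ∨ (P → (R ⊕ Q))
≡ ¬Q ∨ (Q → S) ∨ (P → (R ⊕ Q))   [eliminate →]
≡ ¬Q ∨ ¬Q ∨ S ∨ (P → (R ⊕ Q))   [eliminate →]
≡ ¬Q ∨ ¬Q ∨ S ∨ ¬P ∨ (R ⊕ Q)   [eliminate →]
≡ ¬Q ∨ ¬Q ∨ S ∨ ¬P ∨ ((R ∨ Q) ∧ ¬(R ∧ Q))   [expand ⊕]
≡ ¬Q ∨ ¬Q ∨ S ∨ ¬P ∨ ((R ∨ Q) ∧ (¬R ∨ ¬Q))   [De Morgan]
≡ (¬Q ∨ ¬Q ∨ S ∨ ¬P ∨ R ∨ Q) ∧ (¬Q ∨ ¬Q ∨ S ∨ ¬P ∨ ¬R ∨ ¬Q)   [distribute ∨ over ∧]
≡ ¬Q ∨ S ∨ ¬P ∨ ¬R   [simplify]

¬Q ∨ S ∨ ¬P ∨ ¬R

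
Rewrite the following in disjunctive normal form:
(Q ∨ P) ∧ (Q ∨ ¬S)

Q ∨ (P ∧ ¬S)

(Q ∨ P) ∧ (Q ∨ ¬S)
⇔ (Q ∧ Q) ∨ (Q ∧ ¬S) ∨ (P ∧ Q) ∨ (P ∧ ¬S)   [distribute ∧ over ∨]
⇔ Q ∨ (P ∧ ¬S)   [simplify]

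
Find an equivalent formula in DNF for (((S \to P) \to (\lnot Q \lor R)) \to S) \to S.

(\lnot Q \land \lnot S) \lor (R \land \lnot S) \lor S

(((S \to P) \to (\lnot Q \lor R)) \to S) \to S
= \lnot (((S \to P) \to (\lnot Q \lor R)) \to S) \lor S   — eliminate \to
= \lnot (\lnot ((S \to P) \to (\lnot Q \lor R)) \lor S) \lor S   — eliminate \to
= \lnot (\lnot (\lnot (S \to P) \lor \lnot Q \lor R) \lor S) \lor S   — eliminate \to
= \lnot (\lnot (\lnot (\lnot S \lor P) \lor \lnot Q \lor R) \lor S) \lor S   — eliminate \to
= (\lnot \lnot (\lnot (\lnot S \lor P) \lor \lnot Q \lor R) \land \lnot S) \lor S   — De Morgan
= ((\lnot (\lnot S \lor P) \lor \lnot Q \lor R) \land \lnot S) \lor S   — double negation
= (((\lnot \lnot S \land \lnot P) \lor \lnot Q \lor R) \land \lnot S) \lor S   — De Morgan
= (((S \land \lnot P) \lor \lnot Q \lor R) \land \lnot S) \lor S   — double negation
= (S \land \lnot P \land \lnot S) \lor (\lnot Q \land \lnot S) \lor (R \land \lnot S) \lor S   — distribute \land over \lor
= (\lnot Q \land \lnot S) \lor (R \land \lnot S) \lor S   — simplify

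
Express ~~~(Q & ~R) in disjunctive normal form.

~Q | R

~~~(Q & ~R)
⇔ ~(Q & ~R)   — double negation
⇔ ~Q | ~~R   — De Morgan
⇔ ~Q | R   — double negation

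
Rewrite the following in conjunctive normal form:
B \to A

\lnot B \lor A

B \to A
≡ \lnot B \lor A   [eliminate \to]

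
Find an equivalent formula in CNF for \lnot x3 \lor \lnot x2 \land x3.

\lnot x3 \lor \lnot x2 \land x3
⇔ (\lnot x3 \lor \lnot x2) \land (\lnot x3 \lor x3)
⇔ \lnot x3 \lor \lnot x2

\lnot x3 \lor \lnot x2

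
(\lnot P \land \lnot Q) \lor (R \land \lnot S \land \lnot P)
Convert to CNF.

(\lnot P \land \lnot Q) \lor (R \land \lnot S \land \lnot P)
≡ (\lnot P \lor R) \land (\lnot P \lor \lnot S) \land (\lnot P \lor \lnot P) \land (\lnot Q \lor R) \land (\lnot Q \lor \lnot S) \land (\lnot Q \lor \lnot P)   [distribute \lor over \land]
≡ \lnot P \land (\lnot Q \lor R) \land (\lnot Q \lor \lnot S)   [simplify]

\lnot P \land (\lnot Q \lor R) \land (\lnot Q \lor \lnot S)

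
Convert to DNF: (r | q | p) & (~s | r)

r | (q & ~s) | (p & ~s)

(r | q | p) & (~s | r)
≡ (r & ~s) | (r & r) | (q & ~s) | (q & r) | (p & ~s) | (p & r)   [distribute & over |]
≡ r | (q & ~s) | (p & ~s)   [simplify]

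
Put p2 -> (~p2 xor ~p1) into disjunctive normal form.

~p2 | (p2 & ~p1)

p2 -> (~p2 xor ~p1)
≡ ~p2 | (~p2 xor ~p1)   (eliminate ->)
≡ ~p2 | (~p2 & ~~p1) | (~~p2 & ~p1)   (expand xor)
≡ ~p2 | (~p2 & p1) | (~~p2 & ~p1)   (double negation)
≡ ~p2 | (~p2 & p1) | (p2 & ~p1)   (double negation)
≡ ~p2 | (p2 & ~p1)   (simplify)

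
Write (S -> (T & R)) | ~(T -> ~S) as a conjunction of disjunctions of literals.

(S -> (T & R)) | ~(T -> ~S)
≡ ~S | (T & R) | ~(T -> ~S)
≡ ~S | (T & R) | ~(~T | ~S)
≡ ~S | (T & R) | (~~T & ~~S)
≡ ~S | (T & R) | (T & ~~S)
≡ ~S | (T & R) | (T & S)
≡ (~S | T | T) & (~S | T | S) & (~S | R | T) & (~S | R | S)
≡ ~S | T

~S | T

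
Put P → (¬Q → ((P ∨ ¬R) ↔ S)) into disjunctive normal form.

P → (¬Q → ((P ∨ ¬R) ↔ S))
⇔ ¬P ∨ (¬Q → ((P ∨ ¬R) ↔ S))
⇔ ¬P ∨ ¬¬Q ∨ ((P ∨ ¬R) ↔ S)
⇔ ¬P ∨ ¬¬Q ∨ (((P ∨ ¬R) → S) ∧ (S → (P ∨ ¬R)))
⇔ ¬P ∨ ¬¬Q ∨ ((¬(P ∨ ¬R) ∨ S) ∧ (S → (P ∨ ¬R)))
⇔ ¬P ∨ ¬¬Q ∨ ((¬(P ∨ ¬R) ∨ S) ∧ (¬S ∨ P ∨ ¬R))
⇔ ¬P ∨ Q ∨ ((¬(P ∨ ¬R) ∨ S) ∧ (¬S ∨ P ∨ ¬R))
⇔ ¬P ∨ Q ∨ (((¬P ∧ ¬¬R) ∨ S) ∧ (¬S ∨ P ∨ ¬R))
⇔ ¬P ∨ Q ∨ (((¬P ∧ R) ∨ S) ∧ (¬S ∨ P ∨ ¬R))
⇔ ¬P ∨ Q ∨ (¬P ∧ R ∧ ¬S) ∨ (¬P ∧ R ∧ P) ∨ (¬P ∧ R ∧ ¬R) ∨ (S ∧ ¬S) ∨ (S ∧ P) ∨ (S ∧ ¬R)
⇔ ¬P ∨ Q ∨ (S ∧ P) ∨ (S ∧ ¬R)

¬P ∨ Q ∨ (S ∧ P) ∨ (S ∧ ¬R)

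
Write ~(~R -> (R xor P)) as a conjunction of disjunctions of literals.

~(~R -> (R xor P))
≡ ~(~~R | (R xor P))   — eliminate ->
≡ ~(~~R | ((R | P) & ~(R & P)))   — expand xor
≡ ~~~R & ~((R | P) & ~(R & P))   — De Morgan
≡ ~R & ~((R | P) & ~(R & P))   — double negation
≡ ~R & (~(R | P) | ~~(R & P))   — De Morgan
≡ ~R & ((~R & ~P) | ~~(R & P))   — De Morgan
≡ ~R & ((~R & ~P) | (R & P))   — double negation
≡ ~R & (~R | R) & (~R | P) & (~P | R) & (~P | P)   — distribute | over &
≡ ~R & (~P | R)   — simplify

~R & (~P | R)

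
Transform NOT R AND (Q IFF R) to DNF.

NOT R AND NOT Q

NOT R AND (Q IFF R)
≡ NOT R AND (Q IMPLIES R) AND (R IMPLIES Q)   [eliminate IFF]
≡ NOT R AND (NOT Q OR R) AND (R IMPLIES Q)   [eliminate IMPLIES]
≡ NOT R AND (NOT Q OR R) AND (NOT R OR Q)   [eliminate IMPLIES]
≡ (NOT R AND NOT Q AND NOT R) OR (NOT R AND NOT Q AND Q) OR (NOT R AND R AND NOT R) OR (NOT R AND R AND Q)   [distribute AND over OR]
≡ NOT R AND NOT Q   [simplify]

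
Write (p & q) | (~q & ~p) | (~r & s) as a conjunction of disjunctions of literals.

(p & q) | (~q & ~p) | (~r & s)
= (p | ~q | ~r) & (p | ~q | s) & (p | ~p | ~r) & (p | ~p | s) & (q | ~q | ~r) & (q | ~q | s) & (q | ~p | ~r) & (q | ~p | s)   [distribute | over &]
= (p | ~q | ~r) & (p | ~q | s) & (q | ~p | ~r) & (q | ~p | s)   [simplify]

(p | ~q | ~r) & (p | ~q | s) & (q | ~p | ~r) & (q | ~p | s)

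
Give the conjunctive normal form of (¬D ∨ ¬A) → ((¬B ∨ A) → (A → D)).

(¬D ∨ ¬A) → ((¬B ∨ A) → (A → D))
⇔ ¬(¬D ∨ ¬A) ∨ ((¬B ∨ A) → (A → D))   [eliminate →]
⇔ ¬(¬D ∨ ¬A) ∨ ¬(¬B ∨ A) ∨ (A → D)   [eliminate →]
⇔ ¬(¬D ∨ ¬A) ∨ ¬(¬B ∨ A) ∨ ¬A ∨ D   [eliminate →]
⇔ (¬¬D ∧ ¬¬A) ∨ ¬(¬B ∨ A) ∨ ¬A ∨ D   [De Morgan]
⇔ (D ∧ ¬¬A) ∨ ¬(¬B ∨ A) ∨ ¬A ∨ D   [double negation]
⇔ (D ∧ A) ∨ ¬(¬B ∨ A) ∨ ¬A ∨ D   [double negation]
⇔ (D ∧ A) ∨ (¬¬B ∧ ¬A) ∨ ¬A ∨ D   [De Morgan]
⇔ (D ∧ A) ∨ (B ∧ ¬A) ∨ ¬A ∨ D   [double negation]
⇔ (D ∨ B ∨ ¬A ∨ D) ∧ (D ∨ ¬A ∨ ¬A ∨ D) ∧ (A ∨ B ∨ ¬A ∨ D) ∧ (A ∨ ¬A ∨ ¬A ∨ D)   [distribute ∨ over ∧]
⇔ D ∨ ¬A   [simplify]

D ∨ ¬A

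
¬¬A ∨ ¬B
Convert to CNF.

¬¬A ∨ ¬B
⇔ A ∨ ¬B   [double negation]

A ∨ ¬B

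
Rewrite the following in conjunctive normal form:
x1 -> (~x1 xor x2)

x1 -> (~x1 xor x2)
≡ ~x1 | (~x1 xor x2)   [eliminate ->]
≡ ~x1 | ((~x1 | x2) & ~(~x1 & x2))   [expand xor]
≡ ~x1 | ((~x1 | x2) & (~~x1 | ~x2))   [De Morgan]
≡ ~x1 | ((~x1 | x2) & (x1 | ~x2))   [double negation]
≡ (~x1 | ~x1 | x2) & (~x1 | x1 | ~x2)   [distribute | over &]
≡ ~x1 | x2   [simplify]

~x1 | x2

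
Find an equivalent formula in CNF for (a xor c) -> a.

(a xor c) -> a
⇔ ~(a xor c) | a   [eliminate ->]
⇔ ~((a | c) & ~(a & c)) | a   [expand xor]
⇔ ~(a | c) | ~~(a & c) | a   [De Morgan]
⇔ (~a & ~c) | ~~(a & c) | a   [De Morgan]
⇔ (~a & ~c) | (a & c) | a   [double negation]
⇔ (~a | a | a) & (~a | c | a) & (~c | a | a) & (~c | c | a)   [distribute | over &]
⇔ ~c | a   [simplify]

~c | a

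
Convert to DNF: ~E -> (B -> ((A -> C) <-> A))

E | ~B | (A & C)

~E -> (B -> ((A -> C) <-> A))
⇔ ~~E | (B -> ((A -> C) <-> A))   [eliminate ->]
⇔ ~~E | ~B | ((A -> C) <-> A)   [eliminate ->]
⇔ ~~E | ~B | (((A -> C) -> A) & (A -> (A -> C)))   [eliminate <->]
⇔ ~~E | ~B | ((~(A -> C) | A) & (A -> (A -> C)))   [eliminate ->]
⇔ ~~E | ~B | ((~(~A | C) | A) & (A -> (A -> C)))   [eliminate ->]
⇔ ~~E | ~B | ((~(~A | C) | A) & (~A | (A -> C)))   [eliminate ->]
⇔ ~~E | ~B | ((~(~A | C) | A) & (~A | ~A | C))   [eliminate ->]
⇔ E | ~B | ((~(~A | C) | A) & (~A | ~A | C))   [double negation]
⇔ E | ~B | (((~~A & ~C) | A) & (~A | ~A | C))   [De Morgan]
⇔ E | ~B | (((A & ~C) | A) & (~A | ~A | C))   [double negation]
⇔ E | ~B | (A & ~C & ~A) | (A & ~C & ~A) | (A & ~C & C) | (A & ~A) | (A & ~A) | (A & C)   [distribute & over |]
⇔ E | ~B | (A & C)   [simplify]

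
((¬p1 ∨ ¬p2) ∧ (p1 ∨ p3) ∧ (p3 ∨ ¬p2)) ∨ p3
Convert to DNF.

(¬p2 ∧ p1) ∨ p3

((¬p1 ∨ ¬p2) ∧ (p1 ∨ p3) ∧ (p3 ∨ ¬p2)) ∨ p3
≡ (¬p1 ∧ p1 ∧ p3) ∨ (¬p1 ∧ p1 ∧ ¬p2) ∨ (¬p1 ∧ p3 ∧ p3) ∨ (¬p1 ∧ p3 ∧ ¬p2) ∨ (¬p2 ∧ p1 ∧ p3) ∨ (¬p2 ∧ p1 ∧ ¬p2) ∨ (¬p2 ∧ p3 ∧ p3) ∨ (¬p2 ∧ p3 ∧ ¬p2) ∨ p3   — distribute ∧ over ∨
≡ (¬p2 ∧ p1) ∨ p3   — simplify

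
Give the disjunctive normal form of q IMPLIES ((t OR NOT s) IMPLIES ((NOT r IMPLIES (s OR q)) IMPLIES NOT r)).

q IMPLIES ((t OR NOT s) IMPLIES ((NOT r IMPLIES (s OR q)) IMPLIES NOT r))
⇔ NOT q OR ((t OR NOT s) IMPLIES ((NOT r IMPLIES (s OR q)) IMPLIES NOT r))   (eliminate IMPLIES)
⇔ NOT q OR NOT (t OR NOT s) OR ((NOT r IMPLIES (s OR q)) IMPLIES NOT r)   (eliminate IMPLIES)
⇔ NOT q OR NOT (t OR NOT s) OR NOT (NOT r IMPLIES (s OR q)) OR NOT r   (eliminate IMPLIES)
⇔ NOT q OR NOT (t OR NOT s) OR NOT (NOT NOT r OR s OR q) OR NOT r   (eliminate IMPLIES)
⇔ NOT q OR (NOT t AND NOT NOT s) OR NOT (NOT NOT r OR s OR q) OR NOT r   (De Morgan)
⇔ NOT q OR (NOT t AND s) OR NOT (NOT NOT r OR s OR q) OR NOT r   (double negation)
⇔ NOT q OR (NOT t AND s) OR (NOT NOT NOT r AND NOT s AND NOT q) OR NOT r   (De Morgan)
⇔ NOT q OR (NOT t AND s) OR (NOT r AND NOT s AND NOT q) OR NOT r   (double negation)
⇔ NOT q OR (NOT t AND s) OR NOT r   (simplify)

NOT q OR (NOT t AND s) OR NOT r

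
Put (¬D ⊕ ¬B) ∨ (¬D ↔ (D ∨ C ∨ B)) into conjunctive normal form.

(¬D ∨ ¬B) ∧ (D ∨ B ∨ C)

(¬D ⊕ ¬B) ∨ (¬D ↔ (D ∨ C ∨ B))
≡ ((¬D ∨ ¬B) ∧ ¬(¬D ∧ ¬B)) ∨ (¬D ↔ (D ∨ C ∨ B))   [expand ⊕]
≡ ((¬D ∨ ¬B) ∧ ¬(¬D ∧ ¬B)) ∨ ((¬D → (D ∨ C ∨ B)) ∧ ((D ∨ C ∨ B) → ¬D))   [eliminate ↔]
≡ ((¬D ∨ ¬B) ∧ ¬(¬D ∧ ¬B)) ∨ ((¬¬D ∨ D ∨ C ∨ B) ∧ ((D ∨ C ∨ B) → ¬D))   [eliminate →]
≡ ((¬D ∨ ¬B) ∧ ¬(¬D ∧ ¬B)) ∨ ((¬¬D ∨ D ∨ C ∨ B) ∧ (¬(D ∨ C ∨ B) ∨ ¬D))   [eliminate →]
≡ ((¬D ∨ ¬B) ∧ (¬¬D ∨ ¬¬B)) ∨ ((¬¬D ∨ D ∨ C ∨ B) ∧ (¬(D ∨ C ∨ B) ∨ ¬D))   [De Morgan]
≡ ((¬D ∨ ¬B) ∧ (D ∨ ¬¬B)) ∨ ((¬¬D ∨ D ∨ C ∨ B) ∧ (¬(D ∨ C ∨ B) ∨ ¬D))   [double negation]
≡ ((¬D ∨ ¬B) ∧ (D ∨ B)) ∨ ((¬¬D ∨ D ∨ C ∨ B) ∧ (¬(D ∨ C ∨ B) ∨ ¬D))   [double negation]
≡ ((¬D ∨ ¬B) ∧ (D ∨ B)) ∨ ((D ∨ D ∨ C ∨ B) ∧ (¬(D ∨ C ∨ B) ∨ ¬D))   [double negation]
≡ ((¬D ∨ ¬B) ∧ (D ∨ B)) ∨ ((D ∨ D ∨ C ∨ B) ∧ ((¬D ∧ ¬C ∧ ¬B) ∨ ¬D))   [De Morgan]
≡ (¬D ∨ ¬B ∨ D ∨ D ∨ C ∨ B) ∧ (¬D ∨ ¬B ∨ ¬D ∨ ¬D) ∧ (¬D ∨ ¬B ∨ ¬C ∨ ¬D) ∧ (¬D ∨ ¬B ∨ ¬B ∨ ¬D) ∧ (D ∨ B ∨ D ∨ D ∨ C ∨ B) ∧ (D ∨ B ∨ ¬D ∨ ¬D) ∧ (D ∨ B ∨ ¬C ∨ ¬D) ∧ (D ∨ B ∨ ¬B ∨ ¬D)   [distribute ∨ over ∧]
≡ (¬D ∨ ¬B) ∧ (D ∨ B ∨ C)   [simplify]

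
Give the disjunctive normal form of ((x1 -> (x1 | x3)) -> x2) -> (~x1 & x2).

(~x1 & ~x2) | (x1 & ~x2) | (x3 & ~x2) | (~x1 & x2)

((x1 -> (x1 | x3)) -> x2) -> (~x1 & x2)
≡ ~((x1 -> (x1 | x3)) -> x2) | (~x1 & x2)   [eliminate ->]
≡ ~(~(x1 -> (x1 | x3)) | x2) | (~x1 & x2)   [eliminate ->]
≡ ~(~(~x1 | x1 | x3) | x2) | (~x1 & x2)   [eliminate ->]
≡ (~~(~x1 | x1 | x3) & ~x2) | (~x1 & x2)   [De Morgan]
≡ ((~x1 | x1 | x3) & ~x2) | (~x1 & x2)   [double negation]
≡ (~x1 & ~x2) | (x1 & ~x2) | (x3 & ~x2) | (~x1 & x2)   [distribute & over |]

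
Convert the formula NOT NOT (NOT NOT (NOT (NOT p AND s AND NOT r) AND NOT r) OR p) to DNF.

NOT NOT (NOT NOT (NOT (NOT p AND s AND NOT r) AND NOT r) OR p)
≡ NOT NOT (NOT (NOT p AND s AND NOT r) AND NOT r) OR p   [double negation]
≡ (NOT (NOT p AND s AND NOT r) AND NOT r) OR p   [double negation]
≡ ((NOT NOT p OR NOT s OR NOT NOT r) AND NOT r) OR p   [De Morgan]
≡ ((p OR NOT s OR NOT NOT r) AND NOT r) OR p   [double negation]
≡ ((p OR NOT s OR r) AND NOT r) OR p   [double negation]
≡ (p AND NOT r) OR (NOT s AND NOT r) OR (r AND NOT r) OR p   [distribute AND over OR]
≡ (NOT s AND NOT r) OR p   [simplify]

(NOT s AND NOT r) OR p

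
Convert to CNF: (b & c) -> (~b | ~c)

(b & c) -> (~b | ~c)
⇔ ~(b & c) | ~b | ~c
⇔ ~b | ~c | ~b | ~c
⇔ ~b | ~c

~b | ~c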